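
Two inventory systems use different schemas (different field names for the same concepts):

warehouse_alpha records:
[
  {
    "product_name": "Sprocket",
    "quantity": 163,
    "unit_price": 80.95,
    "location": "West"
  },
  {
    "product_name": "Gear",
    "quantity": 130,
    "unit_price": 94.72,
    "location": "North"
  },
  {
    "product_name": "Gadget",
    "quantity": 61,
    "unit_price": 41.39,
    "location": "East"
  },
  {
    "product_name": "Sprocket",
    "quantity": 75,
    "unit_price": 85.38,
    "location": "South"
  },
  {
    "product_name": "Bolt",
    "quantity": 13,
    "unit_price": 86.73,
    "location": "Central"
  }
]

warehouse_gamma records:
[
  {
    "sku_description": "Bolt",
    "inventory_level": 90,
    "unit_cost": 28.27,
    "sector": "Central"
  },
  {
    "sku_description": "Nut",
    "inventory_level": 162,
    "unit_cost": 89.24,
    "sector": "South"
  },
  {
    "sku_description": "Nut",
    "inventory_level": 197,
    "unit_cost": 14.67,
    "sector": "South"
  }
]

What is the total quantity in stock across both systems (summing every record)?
891

To reconcile these schemas, identify the field holding the quantity in stock in each system:
1. In warehouse_alpha it is "quantity"
2. In warehouse_gamma it is "inventory_level"

From warehouse_alpha: 163 + 130 + 61 + 75 + 13 = 442
From warehouse_gamma: 90 + 162 + 197 = 449

Total: 442 + 449 = 891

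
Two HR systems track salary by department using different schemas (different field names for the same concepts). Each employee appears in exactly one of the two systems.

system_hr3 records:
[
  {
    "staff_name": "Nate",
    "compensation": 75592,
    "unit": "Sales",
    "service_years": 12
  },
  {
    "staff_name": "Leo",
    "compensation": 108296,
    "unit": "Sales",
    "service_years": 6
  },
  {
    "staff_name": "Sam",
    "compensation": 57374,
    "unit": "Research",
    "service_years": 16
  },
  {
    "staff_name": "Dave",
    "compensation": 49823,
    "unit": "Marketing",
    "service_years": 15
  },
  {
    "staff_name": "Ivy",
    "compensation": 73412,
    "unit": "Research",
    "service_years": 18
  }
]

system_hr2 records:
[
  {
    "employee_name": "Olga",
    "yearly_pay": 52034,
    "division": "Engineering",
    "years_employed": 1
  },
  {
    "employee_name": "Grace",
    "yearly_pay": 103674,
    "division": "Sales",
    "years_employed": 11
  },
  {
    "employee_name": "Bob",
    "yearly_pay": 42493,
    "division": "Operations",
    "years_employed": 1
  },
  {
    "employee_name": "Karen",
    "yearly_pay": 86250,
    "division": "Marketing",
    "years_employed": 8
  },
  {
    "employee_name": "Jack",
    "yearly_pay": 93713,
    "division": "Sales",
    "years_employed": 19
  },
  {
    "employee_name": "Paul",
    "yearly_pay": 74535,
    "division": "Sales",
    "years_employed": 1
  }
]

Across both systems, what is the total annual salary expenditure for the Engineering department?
52034

Schema mappings:
- "unit" (system_hr3) = "division" (system_hr2) = department
- "compensation" (system_hr3) = "yearly_pay" (system_hr2) = salary

Engineering salaries from system_hr3: 0
Engineering salaries from system_hr2: 52034

Total: 0 + 52034 = 52034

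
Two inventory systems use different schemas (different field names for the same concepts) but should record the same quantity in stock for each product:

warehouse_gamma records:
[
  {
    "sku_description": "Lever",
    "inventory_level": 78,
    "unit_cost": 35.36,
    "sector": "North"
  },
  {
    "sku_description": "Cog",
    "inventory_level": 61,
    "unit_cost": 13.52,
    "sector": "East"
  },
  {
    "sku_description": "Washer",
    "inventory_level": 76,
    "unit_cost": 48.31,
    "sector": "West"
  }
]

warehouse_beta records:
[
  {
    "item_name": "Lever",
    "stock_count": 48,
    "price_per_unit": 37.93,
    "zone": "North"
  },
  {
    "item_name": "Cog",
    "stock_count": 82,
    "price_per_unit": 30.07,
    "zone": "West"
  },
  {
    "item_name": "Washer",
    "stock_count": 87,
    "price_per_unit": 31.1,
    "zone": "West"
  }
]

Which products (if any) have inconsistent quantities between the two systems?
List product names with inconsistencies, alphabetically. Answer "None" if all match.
Cog, Lever, Washer

Schema mappings:
- "sku_description" (warehouse_gamma) = "item_name" (warehouse_beta) = product name
- "inventory_level" (warehouse_gamma) = "stock_count" (warehouse_beta) = quantity

Comparison:
  Lever: 78 vs 48 - MISMATCH
  Cog: 61 vs 82 - MISMATCH
  Washer: 76 vs 87 - MISMATCH

Products with inconsistencies: Cog, Lever, Washer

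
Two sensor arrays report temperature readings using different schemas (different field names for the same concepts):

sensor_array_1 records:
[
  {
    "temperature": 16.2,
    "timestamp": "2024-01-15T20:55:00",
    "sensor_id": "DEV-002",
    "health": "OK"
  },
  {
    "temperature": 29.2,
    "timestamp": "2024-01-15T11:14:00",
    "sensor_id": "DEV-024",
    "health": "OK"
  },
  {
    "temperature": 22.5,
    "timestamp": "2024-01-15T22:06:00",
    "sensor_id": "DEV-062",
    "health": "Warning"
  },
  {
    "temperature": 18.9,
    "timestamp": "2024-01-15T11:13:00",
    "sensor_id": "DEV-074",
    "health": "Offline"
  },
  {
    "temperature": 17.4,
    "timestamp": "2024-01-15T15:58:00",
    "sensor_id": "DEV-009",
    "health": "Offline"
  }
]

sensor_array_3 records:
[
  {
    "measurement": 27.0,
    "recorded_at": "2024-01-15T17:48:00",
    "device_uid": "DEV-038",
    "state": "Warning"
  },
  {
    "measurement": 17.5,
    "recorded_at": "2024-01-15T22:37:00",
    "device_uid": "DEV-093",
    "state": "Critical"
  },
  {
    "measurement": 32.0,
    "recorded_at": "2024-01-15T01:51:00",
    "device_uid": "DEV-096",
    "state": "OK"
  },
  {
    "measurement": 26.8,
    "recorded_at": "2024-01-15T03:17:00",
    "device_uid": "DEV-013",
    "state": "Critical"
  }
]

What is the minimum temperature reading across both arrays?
16.2

Schema mapping: "temperature" (sensor_array_1) = "measurement" (sensor_array_3) = temperature reading

Minimum in sensor_array_1: 16.2
Minimum in sensor_array_3: 17.5

Overall minimum: min(16.2, 17.5) = 16.2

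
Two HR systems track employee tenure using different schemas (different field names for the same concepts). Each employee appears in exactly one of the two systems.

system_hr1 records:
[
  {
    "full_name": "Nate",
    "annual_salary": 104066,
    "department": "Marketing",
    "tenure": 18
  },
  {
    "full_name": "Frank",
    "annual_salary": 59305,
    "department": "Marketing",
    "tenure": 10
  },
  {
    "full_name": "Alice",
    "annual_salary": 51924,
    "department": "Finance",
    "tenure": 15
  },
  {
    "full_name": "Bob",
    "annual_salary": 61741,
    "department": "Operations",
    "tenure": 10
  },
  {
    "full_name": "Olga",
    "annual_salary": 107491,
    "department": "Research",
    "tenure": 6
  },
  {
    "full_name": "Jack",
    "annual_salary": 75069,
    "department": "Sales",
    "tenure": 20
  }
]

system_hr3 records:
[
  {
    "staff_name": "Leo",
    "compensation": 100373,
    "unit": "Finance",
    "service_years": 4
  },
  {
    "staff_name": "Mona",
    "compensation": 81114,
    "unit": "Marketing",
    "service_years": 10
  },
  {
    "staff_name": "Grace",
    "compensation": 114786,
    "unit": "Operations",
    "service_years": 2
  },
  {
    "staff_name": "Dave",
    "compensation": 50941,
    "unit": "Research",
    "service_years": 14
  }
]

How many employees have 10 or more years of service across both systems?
7

Reconcile schemas: "tenure" (system_hr1) = "service_years" (system_hr3) = years of service

From system_hr1: 5 employees with >= 10 years
From system_hr3: 2 employees with >= 10 years

Total: 5 + 2 = 7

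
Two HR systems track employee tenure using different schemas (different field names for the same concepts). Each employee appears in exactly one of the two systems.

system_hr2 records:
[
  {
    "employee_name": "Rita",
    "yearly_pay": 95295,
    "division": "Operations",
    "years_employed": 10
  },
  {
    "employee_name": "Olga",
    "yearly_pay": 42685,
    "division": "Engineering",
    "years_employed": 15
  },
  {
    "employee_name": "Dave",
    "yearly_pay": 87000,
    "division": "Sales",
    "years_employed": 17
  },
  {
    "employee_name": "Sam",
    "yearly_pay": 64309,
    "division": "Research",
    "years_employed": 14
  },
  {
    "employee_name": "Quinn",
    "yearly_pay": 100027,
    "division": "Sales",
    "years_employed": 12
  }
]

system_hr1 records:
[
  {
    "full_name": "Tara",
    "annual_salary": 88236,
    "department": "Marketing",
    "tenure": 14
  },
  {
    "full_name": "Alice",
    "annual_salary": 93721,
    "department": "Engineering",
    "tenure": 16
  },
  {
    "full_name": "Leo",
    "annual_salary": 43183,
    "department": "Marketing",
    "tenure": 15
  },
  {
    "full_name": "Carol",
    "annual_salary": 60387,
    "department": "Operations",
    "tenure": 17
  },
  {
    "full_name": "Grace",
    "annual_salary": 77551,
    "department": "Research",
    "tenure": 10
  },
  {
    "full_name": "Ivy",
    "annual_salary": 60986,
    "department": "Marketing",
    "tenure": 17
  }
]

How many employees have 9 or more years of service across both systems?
11

Reconcile schemas: "years_employed" (system_hr2) = "tenure" (system_hr1) = years of service

From system_hr2: 5 employees with >= 9 years
From system_hr1: 6 employees with >= 9 years

Total: 5 + 6 = 11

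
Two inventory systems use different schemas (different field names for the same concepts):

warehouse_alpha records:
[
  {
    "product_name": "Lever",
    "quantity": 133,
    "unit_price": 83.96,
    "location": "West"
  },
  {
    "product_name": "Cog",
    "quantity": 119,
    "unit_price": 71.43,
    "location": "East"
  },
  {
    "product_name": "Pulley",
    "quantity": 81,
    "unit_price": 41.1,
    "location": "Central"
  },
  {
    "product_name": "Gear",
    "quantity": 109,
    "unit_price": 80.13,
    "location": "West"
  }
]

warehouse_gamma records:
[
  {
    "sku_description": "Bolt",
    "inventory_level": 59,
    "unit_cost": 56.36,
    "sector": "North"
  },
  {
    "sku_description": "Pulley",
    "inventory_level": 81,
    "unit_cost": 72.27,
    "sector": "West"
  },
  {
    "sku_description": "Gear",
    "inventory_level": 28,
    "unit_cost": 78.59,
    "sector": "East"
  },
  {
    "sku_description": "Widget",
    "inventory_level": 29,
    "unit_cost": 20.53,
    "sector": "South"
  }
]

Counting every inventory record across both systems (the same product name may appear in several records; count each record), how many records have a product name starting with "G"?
2

Schema mapping: "product_name" (warehouse_alpha) = "sku_description" (warehouse_gamma) = product name

Records with product name starting with "G" in warehouse_alpha: 1
Records with product name starting with "G" in warehouse_gamma: 1

Total: 1 + 1 = 2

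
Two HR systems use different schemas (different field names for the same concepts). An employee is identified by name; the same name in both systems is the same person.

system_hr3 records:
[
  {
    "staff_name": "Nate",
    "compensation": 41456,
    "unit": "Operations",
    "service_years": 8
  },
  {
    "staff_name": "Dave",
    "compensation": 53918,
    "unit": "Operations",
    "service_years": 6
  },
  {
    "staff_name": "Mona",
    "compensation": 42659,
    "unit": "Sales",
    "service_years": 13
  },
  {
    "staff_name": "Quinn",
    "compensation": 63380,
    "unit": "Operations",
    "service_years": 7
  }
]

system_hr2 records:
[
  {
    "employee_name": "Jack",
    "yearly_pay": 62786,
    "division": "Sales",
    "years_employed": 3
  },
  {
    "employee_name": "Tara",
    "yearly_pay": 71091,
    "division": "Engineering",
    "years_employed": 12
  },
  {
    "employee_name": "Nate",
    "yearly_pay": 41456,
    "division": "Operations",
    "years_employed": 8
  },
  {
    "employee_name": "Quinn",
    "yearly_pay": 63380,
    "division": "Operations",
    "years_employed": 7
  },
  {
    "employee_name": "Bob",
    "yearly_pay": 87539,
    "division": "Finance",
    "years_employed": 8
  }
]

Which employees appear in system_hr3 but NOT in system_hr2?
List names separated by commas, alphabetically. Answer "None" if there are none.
Dave, Mona

Schema mapping: "staff_name" (system_hr3) = "employee_name" (system_hr2) = employee name

Names in system_hr3: ['Dave', 'Mona', 'Nate', 'Quinn']
Names in system_hr2: ['Bob', 'Jack', 'Nate', 'Quinn', 'Tara']

In system_hr3 but not system_hr2: ['Dave', 'Mona']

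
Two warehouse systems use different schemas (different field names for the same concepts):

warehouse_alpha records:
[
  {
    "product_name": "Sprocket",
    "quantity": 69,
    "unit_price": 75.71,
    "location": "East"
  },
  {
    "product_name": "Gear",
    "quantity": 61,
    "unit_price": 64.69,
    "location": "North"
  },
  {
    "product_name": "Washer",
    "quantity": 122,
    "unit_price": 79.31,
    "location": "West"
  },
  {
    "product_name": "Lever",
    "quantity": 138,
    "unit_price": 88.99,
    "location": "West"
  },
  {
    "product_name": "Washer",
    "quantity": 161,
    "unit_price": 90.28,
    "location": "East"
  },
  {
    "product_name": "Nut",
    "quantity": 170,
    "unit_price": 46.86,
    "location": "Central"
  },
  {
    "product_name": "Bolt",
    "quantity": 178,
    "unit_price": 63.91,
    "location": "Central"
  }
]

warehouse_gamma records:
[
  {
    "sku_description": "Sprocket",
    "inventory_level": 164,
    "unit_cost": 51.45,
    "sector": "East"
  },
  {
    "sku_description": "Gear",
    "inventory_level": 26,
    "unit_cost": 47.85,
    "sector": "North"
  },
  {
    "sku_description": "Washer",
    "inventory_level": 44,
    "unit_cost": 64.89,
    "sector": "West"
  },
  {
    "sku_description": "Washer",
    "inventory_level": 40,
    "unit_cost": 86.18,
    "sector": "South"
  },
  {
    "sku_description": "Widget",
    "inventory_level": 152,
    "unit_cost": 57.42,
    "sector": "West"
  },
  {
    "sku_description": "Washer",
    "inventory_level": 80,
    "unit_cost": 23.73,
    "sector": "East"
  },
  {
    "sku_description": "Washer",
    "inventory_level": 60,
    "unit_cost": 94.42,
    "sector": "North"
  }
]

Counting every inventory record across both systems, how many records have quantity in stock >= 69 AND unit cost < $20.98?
0

Schema mappings:
- "quantity" (warehouse_alpha) = "inventory_level" (warehouse_gamma) = quantity
- "unit_price" (warehouse_alpha) = "unit_cost" (warehouse_gamma) = unit cost

Records meeting both conditions in warehouse_alpha: 0
Records meeting both conditions in warehouse_gamma: 0

Total: 0 + 0 = 0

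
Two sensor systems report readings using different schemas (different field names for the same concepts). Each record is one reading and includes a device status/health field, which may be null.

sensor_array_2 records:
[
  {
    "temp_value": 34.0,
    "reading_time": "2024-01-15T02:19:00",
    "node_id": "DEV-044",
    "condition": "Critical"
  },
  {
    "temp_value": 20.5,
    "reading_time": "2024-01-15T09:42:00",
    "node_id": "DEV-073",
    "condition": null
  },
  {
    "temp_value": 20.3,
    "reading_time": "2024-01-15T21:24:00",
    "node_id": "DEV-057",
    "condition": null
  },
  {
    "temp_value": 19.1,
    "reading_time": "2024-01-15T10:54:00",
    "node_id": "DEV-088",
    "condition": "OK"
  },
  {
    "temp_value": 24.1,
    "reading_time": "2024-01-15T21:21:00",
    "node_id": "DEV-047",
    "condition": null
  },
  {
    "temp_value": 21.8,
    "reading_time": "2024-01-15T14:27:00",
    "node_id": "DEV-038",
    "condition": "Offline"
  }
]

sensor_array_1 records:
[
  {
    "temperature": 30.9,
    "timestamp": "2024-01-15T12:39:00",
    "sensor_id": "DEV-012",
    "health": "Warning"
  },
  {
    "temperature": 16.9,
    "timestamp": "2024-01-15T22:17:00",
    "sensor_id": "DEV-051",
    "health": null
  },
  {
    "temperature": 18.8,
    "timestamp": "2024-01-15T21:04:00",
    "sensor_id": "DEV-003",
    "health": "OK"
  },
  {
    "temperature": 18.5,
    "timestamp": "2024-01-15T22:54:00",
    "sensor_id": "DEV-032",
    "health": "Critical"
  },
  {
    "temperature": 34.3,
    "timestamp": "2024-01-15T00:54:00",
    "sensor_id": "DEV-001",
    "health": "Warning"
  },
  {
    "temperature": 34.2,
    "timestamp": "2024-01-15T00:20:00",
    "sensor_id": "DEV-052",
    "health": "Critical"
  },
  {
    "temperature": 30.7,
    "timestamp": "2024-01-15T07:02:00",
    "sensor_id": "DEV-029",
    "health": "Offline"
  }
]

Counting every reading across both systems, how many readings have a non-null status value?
9

Schema mapping: "condition" (sensor_array_2) = "health" (sensor_array_1) = status

Non-null in sensor_array_2: 3
Non-null in sensor_array_1: 6

Total non-null: 3 + 6 = 9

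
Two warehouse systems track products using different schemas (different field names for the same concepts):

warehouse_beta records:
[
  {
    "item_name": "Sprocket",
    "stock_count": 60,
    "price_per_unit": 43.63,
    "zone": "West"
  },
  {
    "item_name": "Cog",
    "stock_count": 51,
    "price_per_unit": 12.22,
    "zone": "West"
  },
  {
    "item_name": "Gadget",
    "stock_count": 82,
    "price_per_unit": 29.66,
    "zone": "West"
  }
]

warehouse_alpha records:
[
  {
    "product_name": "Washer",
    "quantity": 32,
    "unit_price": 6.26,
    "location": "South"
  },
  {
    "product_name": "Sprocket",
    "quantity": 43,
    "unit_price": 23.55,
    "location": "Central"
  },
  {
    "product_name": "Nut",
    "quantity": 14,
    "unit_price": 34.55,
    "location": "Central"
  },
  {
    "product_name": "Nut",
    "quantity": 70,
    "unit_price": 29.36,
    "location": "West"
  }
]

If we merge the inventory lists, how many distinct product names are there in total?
5

Schema mapping: "item_name" (warehouse_beta) = "product_name" (warehouse_alpha) = product name

Products in warehouse_beta: ['Cog', 'Gadget', 'Sprocket']
Products in warehouse_alpha: ['Nut', 'Sprocket', 'Washer']

Union (unique products): ['Cog', 'Gadget', 'Nut', 'Sprocket', 'Washer']
Count: 5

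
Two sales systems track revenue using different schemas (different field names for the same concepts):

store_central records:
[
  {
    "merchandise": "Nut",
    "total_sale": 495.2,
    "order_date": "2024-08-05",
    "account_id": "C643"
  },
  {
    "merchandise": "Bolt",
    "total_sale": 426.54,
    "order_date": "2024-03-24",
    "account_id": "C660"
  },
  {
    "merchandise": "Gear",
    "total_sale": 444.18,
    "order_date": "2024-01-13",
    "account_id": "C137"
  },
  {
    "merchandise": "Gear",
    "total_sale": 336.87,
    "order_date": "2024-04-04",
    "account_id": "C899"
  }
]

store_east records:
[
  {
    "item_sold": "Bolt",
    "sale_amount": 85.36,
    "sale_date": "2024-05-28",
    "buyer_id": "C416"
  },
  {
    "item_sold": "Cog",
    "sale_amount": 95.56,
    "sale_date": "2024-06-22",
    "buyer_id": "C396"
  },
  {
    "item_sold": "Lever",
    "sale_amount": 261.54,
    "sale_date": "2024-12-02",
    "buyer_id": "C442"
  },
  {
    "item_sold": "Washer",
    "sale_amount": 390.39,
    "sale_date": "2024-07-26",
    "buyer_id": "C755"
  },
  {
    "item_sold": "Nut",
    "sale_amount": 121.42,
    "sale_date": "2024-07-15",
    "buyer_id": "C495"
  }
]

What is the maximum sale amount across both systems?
495.2

Reconcile: "total_sale" (store_central) = "sale_amount" (store_east) = sale amount

Maximum in store_central: 495.2
Maximum in store_east: 390.39

Overall maximum: max(495.2, 390.39) = 495.2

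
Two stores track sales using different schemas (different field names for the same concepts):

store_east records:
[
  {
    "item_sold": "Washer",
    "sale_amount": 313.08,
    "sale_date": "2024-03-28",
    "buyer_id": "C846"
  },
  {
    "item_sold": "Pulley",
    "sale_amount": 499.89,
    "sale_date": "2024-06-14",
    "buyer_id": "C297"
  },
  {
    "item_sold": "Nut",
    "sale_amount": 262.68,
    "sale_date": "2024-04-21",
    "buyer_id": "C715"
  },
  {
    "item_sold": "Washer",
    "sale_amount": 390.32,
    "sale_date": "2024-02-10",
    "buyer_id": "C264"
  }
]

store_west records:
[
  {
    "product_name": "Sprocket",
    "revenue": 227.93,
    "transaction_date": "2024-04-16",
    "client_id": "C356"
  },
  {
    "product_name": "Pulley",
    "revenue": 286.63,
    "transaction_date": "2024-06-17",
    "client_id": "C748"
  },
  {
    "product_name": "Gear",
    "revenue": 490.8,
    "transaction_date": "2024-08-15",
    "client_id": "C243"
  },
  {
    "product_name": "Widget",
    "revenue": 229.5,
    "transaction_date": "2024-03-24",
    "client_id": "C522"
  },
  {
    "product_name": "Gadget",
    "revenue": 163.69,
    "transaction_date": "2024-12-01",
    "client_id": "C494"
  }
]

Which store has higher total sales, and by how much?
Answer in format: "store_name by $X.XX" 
store_east by $67.42

Schema mapping: "sale_amount" (store_east) = "revenue" (store_west) = sale amount

Total for store_east: 1465.97
Total for store_west: 1398.55

Difference: |1465.97 - 1398.55| = 67.42
store_east has higher sales by $67.42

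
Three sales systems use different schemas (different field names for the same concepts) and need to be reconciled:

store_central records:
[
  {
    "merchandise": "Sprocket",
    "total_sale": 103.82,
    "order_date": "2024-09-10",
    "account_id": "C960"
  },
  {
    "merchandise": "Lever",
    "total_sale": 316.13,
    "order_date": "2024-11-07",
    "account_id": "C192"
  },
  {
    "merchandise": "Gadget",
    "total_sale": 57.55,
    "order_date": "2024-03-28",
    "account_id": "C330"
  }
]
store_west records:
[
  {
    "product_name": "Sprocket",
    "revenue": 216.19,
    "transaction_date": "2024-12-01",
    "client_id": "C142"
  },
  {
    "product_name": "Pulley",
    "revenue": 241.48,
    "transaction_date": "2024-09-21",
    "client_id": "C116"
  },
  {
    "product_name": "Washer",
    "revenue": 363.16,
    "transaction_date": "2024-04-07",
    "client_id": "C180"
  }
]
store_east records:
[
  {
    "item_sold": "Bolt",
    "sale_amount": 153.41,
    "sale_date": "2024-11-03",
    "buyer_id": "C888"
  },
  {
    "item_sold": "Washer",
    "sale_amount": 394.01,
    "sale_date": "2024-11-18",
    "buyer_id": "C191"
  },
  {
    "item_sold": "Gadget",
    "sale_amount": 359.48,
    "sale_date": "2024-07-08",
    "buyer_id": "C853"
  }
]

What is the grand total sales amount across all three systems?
2205.23

Schema reconciliation - all amount fields map to sale amount:

store_central (total_sale): 477.5
store_west (revenue): 820.83
store_east (sale_amount): 906.9

Grand total: 2205.23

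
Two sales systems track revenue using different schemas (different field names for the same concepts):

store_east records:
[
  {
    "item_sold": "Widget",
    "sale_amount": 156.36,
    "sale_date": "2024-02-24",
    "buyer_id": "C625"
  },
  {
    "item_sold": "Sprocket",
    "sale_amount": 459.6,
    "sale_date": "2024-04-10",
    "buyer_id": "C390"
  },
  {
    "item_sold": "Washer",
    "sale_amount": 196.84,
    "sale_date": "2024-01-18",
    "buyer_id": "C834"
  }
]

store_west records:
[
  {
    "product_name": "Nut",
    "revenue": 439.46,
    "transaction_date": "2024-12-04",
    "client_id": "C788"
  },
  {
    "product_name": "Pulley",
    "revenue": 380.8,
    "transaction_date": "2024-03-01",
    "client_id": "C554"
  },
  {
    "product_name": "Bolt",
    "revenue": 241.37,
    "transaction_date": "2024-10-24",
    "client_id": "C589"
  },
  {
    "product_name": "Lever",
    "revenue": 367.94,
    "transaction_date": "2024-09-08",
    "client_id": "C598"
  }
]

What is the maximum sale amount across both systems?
459.6

Reconcile: "sale_amount" (store_east) = "revenue" (store_west) = sale amount

Maximum in store_east: 459.6
Maximum in store_west: 439.46

Overall maximum: max(459.6, 439.46) = 459.6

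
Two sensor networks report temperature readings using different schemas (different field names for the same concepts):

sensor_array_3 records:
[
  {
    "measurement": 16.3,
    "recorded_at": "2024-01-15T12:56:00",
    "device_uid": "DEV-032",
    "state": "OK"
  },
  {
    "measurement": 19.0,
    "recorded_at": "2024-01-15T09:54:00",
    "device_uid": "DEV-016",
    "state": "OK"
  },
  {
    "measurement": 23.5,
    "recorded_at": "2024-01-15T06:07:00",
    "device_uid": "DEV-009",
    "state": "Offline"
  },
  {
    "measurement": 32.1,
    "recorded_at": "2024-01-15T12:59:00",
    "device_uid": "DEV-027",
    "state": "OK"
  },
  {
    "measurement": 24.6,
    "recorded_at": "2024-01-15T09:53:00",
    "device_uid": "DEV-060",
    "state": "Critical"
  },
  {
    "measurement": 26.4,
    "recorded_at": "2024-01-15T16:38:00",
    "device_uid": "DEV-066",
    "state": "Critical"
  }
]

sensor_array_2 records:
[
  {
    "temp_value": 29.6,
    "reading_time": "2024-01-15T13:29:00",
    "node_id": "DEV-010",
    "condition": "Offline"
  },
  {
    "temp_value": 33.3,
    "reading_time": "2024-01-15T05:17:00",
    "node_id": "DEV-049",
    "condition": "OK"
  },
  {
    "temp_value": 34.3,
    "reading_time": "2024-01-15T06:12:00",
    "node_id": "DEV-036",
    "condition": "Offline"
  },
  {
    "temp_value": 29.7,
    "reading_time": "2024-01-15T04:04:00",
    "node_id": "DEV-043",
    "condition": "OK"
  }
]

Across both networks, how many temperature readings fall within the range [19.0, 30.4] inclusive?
6

Schema mapping: "measurement" (sensor_array_3) = "temp_value" (sensor_array_2) = temperature

Readings in [19.0, 30.4] from sensor_array_3: 4
Readings in [19.0, 30.4] from sensor_array_2: 2

Total count: 4 + 2 = 6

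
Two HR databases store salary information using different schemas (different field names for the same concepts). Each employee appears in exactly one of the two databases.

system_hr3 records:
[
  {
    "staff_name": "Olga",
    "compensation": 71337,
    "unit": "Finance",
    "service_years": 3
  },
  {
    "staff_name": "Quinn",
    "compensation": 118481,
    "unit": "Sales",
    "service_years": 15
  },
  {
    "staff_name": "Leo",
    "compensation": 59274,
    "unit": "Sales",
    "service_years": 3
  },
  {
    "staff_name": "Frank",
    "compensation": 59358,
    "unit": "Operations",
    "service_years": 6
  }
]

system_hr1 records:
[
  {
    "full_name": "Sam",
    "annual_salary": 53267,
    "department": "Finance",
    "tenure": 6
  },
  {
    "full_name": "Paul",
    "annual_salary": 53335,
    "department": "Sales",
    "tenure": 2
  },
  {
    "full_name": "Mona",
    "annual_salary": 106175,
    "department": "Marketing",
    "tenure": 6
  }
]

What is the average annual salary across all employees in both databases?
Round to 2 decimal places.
74461.00

Schema mapping: "compensation" (system_hr3) = "annual_salary" (system_hr1) = annual salary

All salaries: [71337, 118481, 59274, 59358, 53267, 53335, 106175]
Sum: 521227
Count: 7
Average: 521227 / 7 = 74461.00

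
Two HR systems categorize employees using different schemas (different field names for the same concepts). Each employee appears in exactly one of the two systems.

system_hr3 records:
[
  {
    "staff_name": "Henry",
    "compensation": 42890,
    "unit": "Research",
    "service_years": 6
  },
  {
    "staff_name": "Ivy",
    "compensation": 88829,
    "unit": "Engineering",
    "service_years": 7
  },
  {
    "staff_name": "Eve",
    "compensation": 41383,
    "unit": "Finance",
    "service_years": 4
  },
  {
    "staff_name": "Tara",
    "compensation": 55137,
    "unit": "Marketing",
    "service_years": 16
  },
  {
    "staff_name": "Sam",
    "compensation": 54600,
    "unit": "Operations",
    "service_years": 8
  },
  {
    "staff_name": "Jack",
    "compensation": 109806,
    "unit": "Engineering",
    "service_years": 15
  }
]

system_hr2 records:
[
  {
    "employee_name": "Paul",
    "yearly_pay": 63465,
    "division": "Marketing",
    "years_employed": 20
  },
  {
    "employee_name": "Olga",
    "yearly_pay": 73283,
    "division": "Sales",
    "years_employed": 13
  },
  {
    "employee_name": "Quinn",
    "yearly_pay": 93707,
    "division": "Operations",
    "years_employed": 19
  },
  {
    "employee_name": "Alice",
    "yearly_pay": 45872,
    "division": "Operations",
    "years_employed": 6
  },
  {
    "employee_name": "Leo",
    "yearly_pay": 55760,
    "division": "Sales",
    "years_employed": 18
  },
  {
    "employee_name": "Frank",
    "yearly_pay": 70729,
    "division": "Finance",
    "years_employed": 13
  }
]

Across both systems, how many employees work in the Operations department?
3

Schema mapping: "unit" (system_hr3) = "division" (system_hr2) = department

Operations employees in system_hr3: 1
Operations employees in system_hr2: 2

Total in Operations: 1 + 2 = 3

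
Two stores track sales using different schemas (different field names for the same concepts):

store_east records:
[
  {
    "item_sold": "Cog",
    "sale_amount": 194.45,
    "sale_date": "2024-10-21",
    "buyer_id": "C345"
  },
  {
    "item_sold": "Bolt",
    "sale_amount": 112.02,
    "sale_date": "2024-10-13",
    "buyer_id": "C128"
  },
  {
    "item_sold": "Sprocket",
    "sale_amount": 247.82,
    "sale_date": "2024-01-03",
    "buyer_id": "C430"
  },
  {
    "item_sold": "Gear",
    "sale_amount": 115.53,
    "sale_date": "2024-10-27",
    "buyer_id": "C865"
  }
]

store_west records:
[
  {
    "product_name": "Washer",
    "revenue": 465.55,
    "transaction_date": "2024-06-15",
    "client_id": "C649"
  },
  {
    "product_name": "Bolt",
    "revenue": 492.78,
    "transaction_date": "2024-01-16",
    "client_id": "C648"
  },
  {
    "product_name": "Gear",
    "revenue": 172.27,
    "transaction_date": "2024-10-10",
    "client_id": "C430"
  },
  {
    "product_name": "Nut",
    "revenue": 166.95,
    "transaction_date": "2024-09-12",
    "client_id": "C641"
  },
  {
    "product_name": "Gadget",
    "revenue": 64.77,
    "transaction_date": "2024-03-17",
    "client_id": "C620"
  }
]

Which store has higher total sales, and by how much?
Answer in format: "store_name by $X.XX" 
store_west by $692.50

Schema mapping: "sale_amount" (store_east) = "revenue" (store_west) = sale amount

Total for store_east: 669.82
Total for store_west: 1362.32

Difference: |669.82 - 1362.32| = 692.50
store_west has higher sales by $692.50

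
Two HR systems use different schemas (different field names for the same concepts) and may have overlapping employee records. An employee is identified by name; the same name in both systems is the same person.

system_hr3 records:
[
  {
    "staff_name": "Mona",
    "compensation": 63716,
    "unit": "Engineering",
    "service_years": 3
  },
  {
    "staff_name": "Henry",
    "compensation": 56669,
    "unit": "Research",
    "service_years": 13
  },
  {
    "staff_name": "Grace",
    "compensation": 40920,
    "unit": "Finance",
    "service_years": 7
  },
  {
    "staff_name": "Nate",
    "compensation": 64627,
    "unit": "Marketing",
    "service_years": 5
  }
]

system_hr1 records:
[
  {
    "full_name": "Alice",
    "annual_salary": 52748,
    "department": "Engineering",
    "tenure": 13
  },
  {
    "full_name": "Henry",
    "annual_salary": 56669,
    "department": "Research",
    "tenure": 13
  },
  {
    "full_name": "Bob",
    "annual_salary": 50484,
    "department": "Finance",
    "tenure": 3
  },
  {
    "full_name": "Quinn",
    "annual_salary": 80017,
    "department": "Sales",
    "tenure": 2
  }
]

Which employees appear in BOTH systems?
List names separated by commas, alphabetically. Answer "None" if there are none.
Henry

Schema mapping: "staff_name" (system_hr3) = "full_name" (system_hr1) = employee name

Names in system_hr3: ['Grace', 'Henry', 'Mona', 'Nate']
Names in system_hr1: ['Alice', 'Bob', 'Henry', 'Quinn']

Intersection: ['Henry']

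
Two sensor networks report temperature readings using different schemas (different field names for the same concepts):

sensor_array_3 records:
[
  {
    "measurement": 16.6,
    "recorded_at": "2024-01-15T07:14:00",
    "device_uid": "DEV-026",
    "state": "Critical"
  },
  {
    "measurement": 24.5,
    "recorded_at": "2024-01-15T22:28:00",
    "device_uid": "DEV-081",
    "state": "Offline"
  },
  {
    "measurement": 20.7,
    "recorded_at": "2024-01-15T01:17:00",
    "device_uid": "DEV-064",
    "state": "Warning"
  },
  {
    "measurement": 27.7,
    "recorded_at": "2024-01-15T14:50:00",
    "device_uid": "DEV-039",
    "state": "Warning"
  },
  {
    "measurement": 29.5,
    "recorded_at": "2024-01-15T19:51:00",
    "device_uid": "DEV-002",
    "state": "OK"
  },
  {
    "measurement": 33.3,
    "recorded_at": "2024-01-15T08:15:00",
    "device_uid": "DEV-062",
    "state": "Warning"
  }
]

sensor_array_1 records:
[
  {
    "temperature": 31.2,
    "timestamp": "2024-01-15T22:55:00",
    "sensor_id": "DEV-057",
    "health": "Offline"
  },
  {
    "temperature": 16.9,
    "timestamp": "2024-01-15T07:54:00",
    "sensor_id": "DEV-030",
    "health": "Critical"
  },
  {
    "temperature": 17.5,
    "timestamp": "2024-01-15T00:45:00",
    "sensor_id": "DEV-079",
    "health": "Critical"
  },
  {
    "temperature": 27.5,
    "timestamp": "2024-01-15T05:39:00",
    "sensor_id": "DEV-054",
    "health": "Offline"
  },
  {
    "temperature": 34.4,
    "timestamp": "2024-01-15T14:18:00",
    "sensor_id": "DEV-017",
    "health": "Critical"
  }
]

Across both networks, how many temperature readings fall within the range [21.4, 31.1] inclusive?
4

Schema mapping: "measurement" (sensor_array_3) = "temperature" (sensor_array_1) = temperature

Readings in [21.4, 31.1] from sensor_array_3: 3
Readings in [21.4, 31.1] from sensor_array_1: 1

Total count: 3 + 1 = 4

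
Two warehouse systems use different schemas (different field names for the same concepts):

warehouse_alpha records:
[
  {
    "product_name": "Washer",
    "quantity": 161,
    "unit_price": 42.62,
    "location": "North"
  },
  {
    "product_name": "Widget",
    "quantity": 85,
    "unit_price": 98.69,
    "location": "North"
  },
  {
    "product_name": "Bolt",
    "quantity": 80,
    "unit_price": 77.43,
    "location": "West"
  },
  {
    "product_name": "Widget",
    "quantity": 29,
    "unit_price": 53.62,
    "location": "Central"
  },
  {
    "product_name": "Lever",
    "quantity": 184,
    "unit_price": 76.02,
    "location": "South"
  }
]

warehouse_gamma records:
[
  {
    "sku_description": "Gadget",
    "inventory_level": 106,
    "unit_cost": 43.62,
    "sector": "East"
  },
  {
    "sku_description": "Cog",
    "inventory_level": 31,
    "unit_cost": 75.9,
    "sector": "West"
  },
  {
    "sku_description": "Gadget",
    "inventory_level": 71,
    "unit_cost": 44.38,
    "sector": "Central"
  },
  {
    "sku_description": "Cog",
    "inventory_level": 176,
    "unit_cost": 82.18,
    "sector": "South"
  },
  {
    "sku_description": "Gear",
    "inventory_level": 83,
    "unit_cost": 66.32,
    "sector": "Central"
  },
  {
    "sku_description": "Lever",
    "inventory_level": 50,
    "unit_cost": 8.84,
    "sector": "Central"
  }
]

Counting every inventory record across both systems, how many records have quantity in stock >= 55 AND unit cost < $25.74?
0

Schema mappings:
- "quantity" (warehouse_alpha) = "inventory_level" (warehouse_gamma) = quantity
- "unit_price" (warehouse_alpha) = "unit_cost" (warehouse_gamma) = unit cost

Records meeting both conditions in warehouse_alpha: 0
Records meeting both conditions in warehouse_gamma: 0

Total: 0 + 0 = 0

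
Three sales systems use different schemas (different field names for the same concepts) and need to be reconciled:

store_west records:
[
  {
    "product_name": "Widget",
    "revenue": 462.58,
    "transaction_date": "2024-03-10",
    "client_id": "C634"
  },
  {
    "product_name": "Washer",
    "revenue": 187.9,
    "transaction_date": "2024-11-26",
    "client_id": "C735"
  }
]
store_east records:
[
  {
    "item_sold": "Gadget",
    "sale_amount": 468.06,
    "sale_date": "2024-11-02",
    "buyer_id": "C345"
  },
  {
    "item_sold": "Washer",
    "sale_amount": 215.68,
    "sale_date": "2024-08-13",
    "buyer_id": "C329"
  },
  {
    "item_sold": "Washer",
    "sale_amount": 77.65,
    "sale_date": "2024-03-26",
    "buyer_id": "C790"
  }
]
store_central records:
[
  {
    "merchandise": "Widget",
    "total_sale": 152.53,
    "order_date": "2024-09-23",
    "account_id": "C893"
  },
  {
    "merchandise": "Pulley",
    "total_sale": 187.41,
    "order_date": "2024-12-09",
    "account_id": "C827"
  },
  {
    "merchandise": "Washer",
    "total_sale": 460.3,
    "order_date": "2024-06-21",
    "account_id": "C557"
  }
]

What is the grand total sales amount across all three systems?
2212.11

Schema reconciliation - all amount fields map to sale amount:

store_west (revenue): 650.48
store_east (sale_amount): 761.39
store_central (total_sale): 800.24

Grand total: 2212.11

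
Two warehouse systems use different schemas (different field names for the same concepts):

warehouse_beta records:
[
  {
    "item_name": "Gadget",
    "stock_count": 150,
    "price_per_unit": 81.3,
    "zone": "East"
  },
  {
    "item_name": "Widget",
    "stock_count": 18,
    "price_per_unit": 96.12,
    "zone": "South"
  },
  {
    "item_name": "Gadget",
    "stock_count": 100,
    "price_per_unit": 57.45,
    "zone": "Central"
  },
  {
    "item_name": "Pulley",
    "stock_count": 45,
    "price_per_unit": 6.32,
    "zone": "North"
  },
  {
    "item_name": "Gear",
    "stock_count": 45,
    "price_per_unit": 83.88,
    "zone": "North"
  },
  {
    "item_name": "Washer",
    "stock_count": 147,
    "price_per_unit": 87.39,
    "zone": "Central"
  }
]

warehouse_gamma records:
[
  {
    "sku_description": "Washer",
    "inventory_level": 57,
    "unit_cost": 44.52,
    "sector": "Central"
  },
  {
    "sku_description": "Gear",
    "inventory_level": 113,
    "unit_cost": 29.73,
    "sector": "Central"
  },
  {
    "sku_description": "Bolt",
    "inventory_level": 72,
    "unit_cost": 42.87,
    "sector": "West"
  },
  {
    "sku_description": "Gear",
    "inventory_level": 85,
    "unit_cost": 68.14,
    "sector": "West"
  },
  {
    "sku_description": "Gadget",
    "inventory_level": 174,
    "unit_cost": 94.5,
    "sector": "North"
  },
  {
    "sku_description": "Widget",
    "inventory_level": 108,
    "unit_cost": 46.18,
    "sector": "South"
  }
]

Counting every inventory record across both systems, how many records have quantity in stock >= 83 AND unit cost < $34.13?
1

Schema mappings:
- "stock_count" (warehouse_beta) = "inventory_level" (warehouse_gamma) = quantity
- "price_per_unit" (warehouse_beta) = "unit_cost" (warehouse_gamma) = unit cost

Records meeting both conditions in warehouse_beta: 0
Records meeting both conditions in warehouse_gamma: 1

Total: 0 + 1 = 1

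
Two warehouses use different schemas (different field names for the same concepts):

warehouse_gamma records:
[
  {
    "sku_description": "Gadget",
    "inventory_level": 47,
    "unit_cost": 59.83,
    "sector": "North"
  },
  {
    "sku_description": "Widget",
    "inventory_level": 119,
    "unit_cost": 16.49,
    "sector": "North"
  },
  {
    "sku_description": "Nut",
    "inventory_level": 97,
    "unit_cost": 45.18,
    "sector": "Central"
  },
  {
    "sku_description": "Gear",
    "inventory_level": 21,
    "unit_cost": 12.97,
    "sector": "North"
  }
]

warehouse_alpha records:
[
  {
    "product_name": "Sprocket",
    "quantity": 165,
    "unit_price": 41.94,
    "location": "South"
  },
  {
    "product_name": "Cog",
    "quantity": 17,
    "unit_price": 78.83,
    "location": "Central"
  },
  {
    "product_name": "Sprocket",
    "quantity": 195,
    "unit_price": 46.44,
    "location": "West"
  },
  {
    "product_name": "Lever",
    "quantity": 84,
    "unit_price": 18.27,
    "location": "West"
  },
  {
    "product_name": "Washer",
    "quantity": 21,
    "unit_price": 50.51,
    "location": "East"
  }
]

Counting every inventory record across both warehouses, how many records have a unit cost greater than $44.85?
5

Schema mapping: "unit_cost" (warehouse_gamma) = "unit_price" (warehouse_alpha) = unit cost

Records > $44.85 in warehouse_gamma: 2
Records > $44.85 in warehouse_alpha: 3

Total count: 2 + 3 = 5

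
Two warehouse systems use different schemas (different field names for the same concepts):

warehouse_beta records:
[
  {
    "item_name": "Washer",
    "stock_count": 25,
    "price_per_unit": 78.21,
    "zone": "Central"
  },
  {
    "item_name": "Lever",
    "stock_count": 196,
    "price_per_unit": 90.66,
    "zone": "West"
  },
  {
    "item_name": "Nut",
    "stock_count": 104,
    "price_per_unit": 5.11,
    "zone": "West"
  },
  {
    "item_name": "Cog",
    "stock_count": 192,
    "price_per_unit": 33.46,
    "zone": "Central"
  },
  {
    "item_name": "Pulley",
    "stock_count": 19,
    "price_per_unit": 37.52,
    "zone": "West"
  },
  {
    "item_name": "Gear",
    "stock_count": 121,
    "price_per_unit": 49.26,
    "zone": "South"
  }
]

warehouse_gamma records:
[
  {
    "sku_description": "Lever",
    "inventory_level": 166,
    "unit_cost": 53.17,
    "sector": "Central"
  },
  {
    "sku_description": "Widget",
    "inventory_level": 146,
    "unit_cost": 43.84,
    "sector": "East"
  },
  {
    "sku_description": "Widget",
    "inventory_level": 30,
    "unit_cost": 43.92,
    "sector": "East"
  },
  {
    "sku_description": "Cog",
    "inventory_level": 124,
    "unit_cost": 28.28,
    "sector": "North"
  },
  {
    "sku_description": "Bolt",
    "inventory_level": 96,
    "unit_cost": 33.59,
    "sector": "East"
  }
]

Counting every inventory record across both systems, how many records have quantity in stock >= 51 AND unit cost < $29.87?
2

Schema mappings:
- "stock_count" (warehouse_beta) = "inventory_level" (warehouse_gamma) = quantity
- "price_per_unit" (warehouse_beta) = "unit_cost" (warehouse_gamma) = unit cost

Records meeting both conditions in warehouse_beta: 1
Records meeting both conditions in warehouse_gamma: 1

Total: 1 + 1 = 2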